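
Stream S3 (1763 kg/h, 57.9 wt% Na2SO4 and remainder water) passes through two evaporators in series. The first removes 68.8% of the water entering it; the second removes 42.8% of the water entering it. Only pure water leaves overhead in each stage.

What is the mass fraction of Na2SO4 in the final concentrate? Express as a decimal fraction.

0.8851

water in feed = 1763×0.421 = 742.22 kg/h.
After stage 1: water left = (1−0.688)×742.22 = 231.57; stream total = 1252.4 kg/h.
After stage 2: water left = (1−0.428)×231.57 = 132.46; final concentrate = 1153.2 kg/h.
Na2SO4 fraction = 1020.8/1153.2 = 0.8851.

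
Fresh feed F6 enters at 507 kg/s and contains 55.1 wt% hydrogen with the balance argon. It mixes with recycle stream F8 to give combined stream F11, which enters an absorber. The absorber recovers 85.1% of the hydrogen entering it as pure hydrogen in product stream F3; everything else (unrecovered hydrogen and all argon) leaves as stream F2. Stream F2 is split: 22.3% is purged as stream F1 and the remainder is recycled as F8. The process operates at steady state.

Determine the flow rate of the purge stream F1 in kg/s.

238.1 kg/s

argon enters only via F6 and leaves only via the purge: 507×0.449 = 0.223×(argon in F2), and the absorber passes all argon, so argon in F11 = argon in F2 = 1020.8 kg/s.
hydrogen in F11: m_A = 507×0.551 + (1−0.223)·(1−0.851)·m_A, so m_A = 279.36/0.8842 = 315.93 kg/s.
F2 = (1−0.851)×315.93 + 1020.8 = 1067.9 kg/s.
Purge F1 = 0.223×1067.9 = 238.14 kg/s.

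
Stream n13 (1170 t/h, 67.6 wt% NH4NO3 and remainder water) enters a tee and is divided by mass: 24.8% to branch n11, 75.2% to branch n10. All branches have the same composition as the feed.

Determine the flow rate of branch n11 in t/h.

290.2 t/h

Branch n11 flow = 0.248×1170 = 290.16 t/h.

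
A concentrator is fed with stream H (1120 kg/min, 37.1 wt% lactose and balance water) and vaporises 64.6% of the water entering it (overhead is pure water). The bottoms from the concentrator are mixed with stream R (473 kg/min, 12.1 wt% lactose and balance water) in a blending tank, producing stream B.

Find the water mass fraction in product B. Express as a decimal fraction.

0.5845

Vapour removed = 0.646×0.629×1120 = 455.09 kg/min; concentrate = 664.91 kg/min.
water reaching the mixer = 249.39 (from concentrate) + 473×0.879 = 665.15 kg/min.
Product flow = 664.91 + 473 = 1137.9 kg/min; water fraction = 0.5845.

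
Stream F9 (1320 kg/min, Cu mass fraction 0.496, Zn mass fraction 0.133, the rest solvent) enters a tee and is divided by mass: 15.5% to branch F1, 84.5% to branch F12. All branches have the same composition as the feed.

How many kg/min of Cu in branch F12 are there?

553.2 kg/min

Branch F12 total = 0.845×1320 = 1115.4 kg/min.
Cu in F12 = 0.496×1115.4 = 553.24 kg/min.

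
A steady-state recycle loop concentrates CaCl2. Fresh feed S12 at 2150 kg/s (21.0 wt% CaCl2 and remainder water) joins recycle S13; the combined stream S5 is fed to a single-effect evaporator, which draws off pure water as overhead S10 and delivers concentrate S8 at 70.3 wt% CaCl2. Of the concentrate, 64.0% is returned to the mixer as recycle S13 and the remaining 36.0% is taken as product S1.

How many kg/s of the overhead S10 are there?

Overall CaCl2 balance (none leaves overhead): CaCl2 in fresh feed = CaCl2 in product, i.e. 2150×0.210 = (1−0.640)·S8·0.703.
S8 = 451.5/(0.703×0.360) = 1784 kg/s.
Recycle S13 = 0.640×1784 = 1141.8 kg/s.
Combined feed S5 = 2150 + 1141.8 = 3291.8 kg/s.
Overhead S10 = S5 − S8 = 3291.8 − 1784 = 1507.8 kg/s.

1508 kg/s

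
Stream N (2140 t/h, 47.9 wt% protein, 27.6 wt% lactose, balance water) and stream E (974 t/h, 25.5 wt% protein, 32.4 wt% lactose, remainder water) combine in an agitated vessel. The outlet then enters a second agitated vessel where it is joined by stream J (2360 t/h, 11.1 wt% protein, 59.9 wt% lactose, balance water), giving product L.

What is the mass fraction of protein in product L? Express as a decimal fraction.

0.280

Overall, product flow = 5474 t/h.
protein in = 2140×0.479 + 974×0.255 + 2360×0.111 = 1535.4 t/h.
protein fraction in L = 0.280.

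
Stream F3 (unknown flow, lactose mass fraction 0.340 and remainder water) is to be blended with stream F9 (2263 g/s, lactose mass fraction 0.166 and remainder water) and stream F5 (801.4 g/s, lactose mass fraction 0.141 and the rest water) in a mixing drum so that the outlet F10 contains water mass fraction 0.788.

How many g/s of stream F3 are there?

1258 g/s

Let F3 be the unknown flow. Total out = 3064.4 + F3.
water balance: 2575.7 + 0.660·F3 = 0.788·(3064.4 + F3)
(0.660 − 0.788)·F3 = 0.788×3064.4 − 2575.7 = -161
F3 = -161 / -0.128 = 1257.8 g/s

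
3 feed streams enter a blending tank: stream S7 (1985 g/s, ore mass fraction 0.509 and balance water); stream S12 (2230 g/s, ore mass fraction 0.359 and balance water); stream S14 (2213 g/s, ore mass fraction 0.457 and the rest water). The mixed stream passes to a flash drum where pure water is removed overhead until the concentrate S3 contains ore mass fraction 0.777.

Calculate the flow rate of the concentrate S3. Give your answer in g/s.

3632 g/s

ore entering = 1985×0.509 + 2230×0.359 + 2213×0.457 = 2822.3 g/s.
All ore reports to S3, so S3 = 2822.3/0.777 = 3632.3 g/s.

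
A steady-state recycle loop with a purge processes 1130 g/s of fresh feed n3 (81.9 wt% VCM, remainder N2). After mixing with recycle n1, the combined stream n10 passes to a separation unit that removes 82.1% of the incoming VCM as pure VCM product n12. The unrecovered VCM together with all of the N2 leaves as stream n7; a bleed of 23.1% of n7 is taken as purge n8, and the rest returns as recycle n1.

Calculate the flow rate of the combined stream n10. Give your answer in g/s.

N2 enters only via n3 and leaves only via the purge: 1130×0.181 = 0.231×(N2 in n7), and the separation unit passes all N2, so N2 in n10 = N2 in n7 = 885.41 g/s.
VCM in n10: m_A = 1130×0.819 + (1−0.231)·(1−0.821)·m_A, so m_A = 925.47/0.8623 = 1073.2 g/s.
n10 = 1073.2 + 885.41 = 1958.6 g/s.

1959 g/s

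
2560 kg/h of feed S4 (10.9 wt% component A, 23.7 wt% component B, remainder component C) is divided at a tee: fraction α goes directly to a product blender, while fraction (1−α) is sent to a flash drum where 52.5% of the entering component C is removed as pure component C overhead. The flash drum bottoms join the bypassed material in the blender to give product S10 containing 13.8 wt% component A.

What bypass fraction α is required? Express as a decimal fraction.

All 2560×0.109 = 279.04 kg/h of component A reaches S10, so S10 = 279.04/0.138 = 2022 kg/h and vapour = 537.97 kg/h.
The evaporator receives (1−α)·2560 of feed at 0.654 component C and removes 0.525 of that component C:
0.525×0.654×(1−α)×2560 = 537.97
(1−α) = 537.97/878.98 = 0.6120;  α = 0.3880.

0.388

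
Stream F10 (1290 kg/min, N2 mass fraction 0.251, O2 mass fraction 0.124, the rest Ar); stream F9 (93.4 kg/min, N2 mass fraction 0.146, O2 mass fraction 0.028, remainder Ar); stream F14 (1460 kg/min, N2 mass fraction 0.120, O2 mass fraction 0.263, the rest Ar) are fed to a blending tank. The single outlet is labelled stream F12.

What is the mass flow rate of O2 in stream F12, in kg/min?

546.6 kg/min

O2 out = O2 in = 1290×0.124 + 93.4×0.028 + 1460×0.263 = 546.56 kg/min.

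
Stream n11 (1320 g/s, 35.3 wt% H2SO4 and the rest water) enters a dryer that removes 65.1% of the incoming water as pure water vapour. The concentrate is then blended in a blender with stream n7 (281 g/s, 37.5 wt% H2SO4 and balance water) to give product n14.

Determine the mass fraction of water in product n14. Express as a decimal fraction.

0.453

Vapour removed = 0.651×0.647×1320 = 555.98 g/s; concentrate = 764.02 g/s.
water reaching the mixer = 298.06 (from concentrate) + 281×0.625 = 473.68 g/s.
Product flow = 764.02 + 281 = 1045 g/s; water fraction = 0.453.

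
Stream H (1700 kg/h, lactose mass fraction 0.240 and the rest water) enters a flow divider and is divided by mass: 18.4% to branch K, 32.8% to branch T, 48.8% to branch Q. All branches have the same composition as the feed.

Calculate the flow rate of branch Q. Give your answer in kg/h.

Branch Q flow = 0.488×1700 = 829.6 kg/h.

829.6 kg/h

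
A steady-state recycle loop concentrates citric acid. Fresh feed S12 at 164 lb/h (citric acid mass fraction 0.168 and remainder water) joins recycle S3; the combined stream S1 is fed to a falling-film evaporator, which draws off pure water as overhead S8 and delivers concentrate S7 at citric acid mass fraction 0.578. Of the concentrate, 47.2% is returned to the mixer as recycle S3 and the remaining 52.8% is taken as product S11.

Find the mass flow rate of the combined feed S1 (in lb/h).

206.6 lb/h

Overall citric acid balance (none leaves overhead): citric acid in fresh feed = citric acid in product, i.e. 164×0.168 = (1−0.472)·S7·0.578.
S7 = 27.552/(0.578×0.528) = 90.28 lb/h.
Recycle S3 = 0.472×90.28 = 42.612 lb/h.
Combined feed S1 = 164 + 42.612 = 206.61 lb/h.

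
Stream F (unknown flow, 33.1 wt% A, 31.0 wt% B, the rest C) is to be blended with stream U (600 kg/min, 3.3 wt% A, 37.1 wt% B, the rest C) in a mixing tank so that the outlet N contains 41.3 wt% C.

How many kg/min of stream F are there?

Let F be the unknown flow. Total out = 600 + F.
C balance: 357.6 + 0.359·F = 0.413·(600 + F)
(0.359 − 0.413)·F = 0.413×600 − 357.6 = -109.8
F = -109.8 / -0.054 = 2033.3 kg/min

2033 kg/min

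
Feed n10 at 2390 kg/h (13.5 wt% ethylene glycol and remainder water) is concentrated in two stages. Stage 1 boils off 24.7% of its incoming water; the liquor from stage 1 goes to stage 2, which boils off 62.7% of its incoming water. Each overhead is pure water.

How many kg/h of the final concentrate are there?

903.3 kg/h

water in feed = 2390×0.865 = 2067.3 kg/h.
After stage 1: water left = (1−0.247)×2067.3 = 1556.7; stream total = 1879.4 kg/h.
After stage 2: water left = (1−0.627)×1556.7 = 580.65; final concentrate = 903.3 kg/h.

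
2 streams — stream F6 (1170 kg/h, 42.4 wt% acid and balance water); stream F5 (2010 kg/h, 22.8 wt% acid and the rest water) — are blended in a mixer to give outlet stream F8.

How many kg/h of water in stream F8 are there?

water out = water in = 1170×0.576 + 2010×0.772 = 2225.6 kg/h.

2226 kg/h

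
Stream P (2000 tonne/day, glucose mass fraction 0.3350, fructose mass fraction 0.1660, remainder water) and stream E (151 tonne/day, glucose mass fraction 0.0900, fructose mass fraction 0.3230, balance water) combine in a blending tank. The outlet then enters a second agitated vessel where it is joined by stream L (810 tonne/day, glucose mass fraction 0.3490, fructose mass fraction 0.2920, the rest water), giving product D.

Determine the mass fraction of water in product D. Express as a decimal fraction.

0.4652

Overall, product flow = 2961 tonne/day.
water in = 2000×0.499 + 151×0.587 + 810×0.359 = 1377.4 tonne/day.
water fraction in D = 0.4652.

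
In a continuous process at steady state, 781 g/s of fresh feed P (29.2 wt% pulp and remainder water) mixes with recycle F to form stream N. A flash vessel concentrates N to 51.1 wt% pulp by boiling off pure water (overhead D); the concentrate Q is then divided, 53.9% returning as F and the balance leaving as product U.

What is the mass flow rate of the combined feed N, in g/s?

1303 g/s

Overall pulp balance (none leaves overhead): pulp in fresh feed = pulp in product, i.e. 781×0.292 = (1−0.539)·Q·0.511.
Q = 228.05/(0.511×0.461) = 968.08 g/s.
Recycle F = 0.539×968.08 = 521.8 g/s.
Combined feed N = 781 + 521.8 = 1302.8 g/s.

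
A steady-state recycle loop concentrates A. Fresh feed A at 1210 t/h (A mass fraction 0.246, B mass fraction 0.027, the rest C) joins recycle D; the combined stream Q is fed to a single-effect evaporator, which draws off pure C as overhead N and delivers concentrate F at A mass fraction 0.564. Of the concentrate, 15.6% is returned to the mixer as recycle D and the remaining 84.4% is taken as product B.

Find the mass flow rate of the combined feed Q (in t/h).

Overall A balance (none leaves overhead): A in fresh feed = A in product, i.e. 1210×0.246 = (1−0.156)·F·0.564.
F = 297.66/(0.564×0.844) = 625.32 t/h.
Recycle D = 0.156×625.32 = 97.549 t/h.
Combined feed Q = 1210 + 97.549 = 1307.5 t/h.

1308 t/h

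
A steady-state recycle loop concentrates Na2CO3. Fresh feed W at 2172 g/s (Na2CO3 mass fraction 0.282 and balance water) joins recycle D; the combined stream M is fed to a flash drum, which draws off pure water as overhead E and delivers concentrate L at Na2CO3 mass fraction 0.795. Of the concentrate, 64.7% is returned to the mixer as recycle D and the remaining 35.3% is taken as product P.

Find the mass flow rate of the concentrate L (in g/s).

Overall Na2CO3 balance (none leaves overhead): Na2CO3 in fresh feed = Na2CO3 in product, i.e. 2172×0.282 = (1−0.647)·L·0.795.
L = 612.5/(0.795×0.353) = 2182.6 g/s.

2183 g/s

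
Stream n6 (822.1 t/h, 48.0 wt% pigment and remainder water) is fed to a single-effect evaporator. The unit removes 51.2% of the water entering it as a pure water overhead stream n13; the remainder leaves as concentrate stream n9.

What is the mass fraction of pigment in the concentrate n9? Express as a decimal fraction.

pigment is not removed: 822.1×0.480 = 394.61 t/h of pigment enters n9.
water entering = 822.1×0.520 = 427.49 t/h; overhead removed = 0.512×427.49 = 218.88 t/h.
Concentrate = 822.1 − 218.88 = 603.22 t/h.
Mass fraction = 394.61/603.22 = 0.6542.

0.6542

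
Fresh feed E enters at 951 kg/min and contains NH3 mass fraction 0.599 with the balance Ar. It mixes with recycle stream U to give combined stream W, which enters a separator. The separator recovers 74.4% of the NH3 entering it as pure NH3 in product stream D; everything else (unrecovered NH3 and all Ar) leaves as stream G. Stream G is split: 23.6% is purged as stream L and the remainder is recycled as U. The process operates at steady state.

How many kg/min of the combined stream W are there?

Ar enters only via E and leaves only via the purge: 951×0.401 = 0.236×(Ar in G), and the separator passes all Ar, so Ar in W = Ar in G = 1615.9 kg/min.
NH3 in W: m_A = 951×0.599 + (1−0.236)·(1−0.744)·m_A, so m_A = 569.65/0.8044 = 708.15 kg/min.
W = 708.15 + 1615.9 = 2324 kg/min.

2324 kg/min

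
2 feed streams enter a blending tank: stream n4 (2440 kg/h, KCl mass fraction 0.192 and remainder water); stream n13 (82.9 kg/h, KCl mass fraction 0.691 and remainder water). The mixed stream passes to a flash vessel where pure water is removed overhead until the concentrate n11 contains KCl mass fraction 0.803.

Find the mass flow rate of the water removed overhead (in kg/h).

KCl entering = 2440×0.192 + 82.9×0.691 = 525.76 kg/h.
All KCl reports to n11, so n11 = 525.76/0.803 = 654.75 kg/h.
Total feed = 2522.9 kg/h; overhead = 2522.9 − 654.75 = 1868.2 kg/h.

1868 kg/h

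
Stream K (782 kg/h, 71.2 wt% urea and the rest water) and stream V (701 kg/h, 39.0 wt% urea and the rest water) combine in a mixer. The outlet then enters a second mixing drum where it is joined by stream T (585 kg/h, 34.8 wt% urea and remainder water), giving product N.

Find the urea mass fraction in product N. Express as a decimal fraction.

0.500

Overall, product flow = 2068 kg/h.
urea in = 782×0.712 + 701×0.390 + 585×0.348 = 1033.8 kg/h.
urea fraction in N = 0.500.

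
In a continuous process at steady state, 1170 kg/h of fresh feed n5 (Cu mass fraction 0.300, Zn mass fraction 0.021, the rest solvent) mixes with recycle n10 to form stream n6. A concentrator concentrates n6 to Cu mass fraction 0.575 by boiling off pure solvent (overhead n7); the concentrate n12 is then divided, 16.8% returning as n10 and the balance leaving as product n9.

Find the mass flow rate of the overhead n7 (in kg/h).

Overall Cu balance (none leaves overhead): Cu in fresh feed = Cu in product, i.e. 1170×0.300 = (1−0.168)·n12·0.575.
n12 = 351/(0.575×0.832) = 733.7 kg/h.
Recycle n10 = 0.168×733.7 = 123.26 kg/h.
Combined feed n6 = 1170 + 123.26 = 1293.3 kg/h.
Overhead n7 = n6 − n12 = 1293.3 − 733.7 = 559.57 kg/h.

559.6 kg/h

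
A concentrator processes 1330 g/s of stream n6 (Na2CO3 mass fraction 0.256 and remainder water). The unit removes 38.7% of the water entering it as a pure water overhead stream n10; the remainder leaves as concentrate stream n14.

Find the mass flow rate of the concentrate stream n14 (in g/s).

947.1 g/s

water entering = 1330×0.744 = 989.52 g/s; overhead removed = 0.387×989.52 = 382.94 g/s.
Concentrate = 1330 − 382.94 = 947.06 g/s.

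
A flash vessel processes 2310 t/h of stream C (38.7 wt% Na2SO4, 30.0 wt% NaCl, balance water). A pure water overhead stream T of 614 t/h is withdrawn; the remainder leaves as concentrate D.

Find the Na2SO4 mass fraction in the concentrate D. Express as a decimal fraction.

0.5271

Na2SO4 is not removed: 2310×0.387 = 893.97 t/h of Na2SO4 enters D.
Concentrate = 2310 − 614 = 1696 t/h.
Mass fraction = 893.97/1696 = 0.5271.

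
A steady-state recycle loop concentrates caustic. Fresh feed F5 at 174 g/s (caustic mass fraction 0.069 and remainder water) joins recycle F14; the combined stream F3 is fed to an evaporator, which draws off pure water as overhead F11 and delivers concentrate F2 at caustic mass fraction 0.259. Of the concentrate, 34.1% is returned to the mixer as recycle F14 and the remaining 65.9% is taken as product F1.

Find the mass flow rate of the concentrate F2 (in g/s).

Overall caustic balance (none leaves overhead): caustic in fresh feed = caustic in product, i.e. 174×0.069 = (1−0.341)·F2·0.259.
F2 = 12.006/(0.259×0.659) = 70.342 g/s.

70.34 g/s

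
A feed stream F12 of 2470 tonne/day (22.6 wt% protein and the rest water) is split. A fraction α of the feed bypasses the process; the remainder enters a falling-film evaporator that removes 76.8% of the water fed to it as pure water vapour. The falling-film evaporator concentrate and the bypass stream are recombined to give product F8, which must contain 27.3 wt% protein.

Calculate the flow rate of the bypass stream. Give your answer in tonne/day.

All 2470×0.226 = 558.22 tonne/day of protein reaches F8, so F8 = 558.22/0.273 = 2044.8 tonne/day and vapour = 425.24 tonne/day.
The evaporator receives (1−α)·2470 of feed at 0.774 water and removes 0.768 of that water:
0.768×0.774×(1−α)×2470 = 425.24
(1−α) = 425.24/1468.2 = 0.2896;  α = 0.7104.
Bypass flow = 0.7104×2470 = 1754.6 tonne/day.

1755 tonne/day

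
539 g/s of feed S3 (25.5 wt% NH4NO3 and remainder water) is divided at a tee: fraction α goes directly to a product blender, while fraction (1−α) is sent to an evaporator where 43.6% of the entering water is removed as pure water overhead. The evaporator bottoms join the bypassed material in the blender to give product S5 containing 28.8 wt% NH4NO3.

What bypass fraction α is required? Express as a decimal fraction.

0.647

All 539×0.255 = 137.44 g/s of NH4NO3 reaches S5, so S5 = 137.44/0.288 = 477.24 g/s and vapour = 61.76 g/s.
The evaporator receives (1−α)·539 of feed at 0.745 water and removes 0.436 of that water:
0.436×0.745×(1−α)×539 = 61.76
(1−α) = 61.76/175.08 = 0.3528;  α = 0.6472.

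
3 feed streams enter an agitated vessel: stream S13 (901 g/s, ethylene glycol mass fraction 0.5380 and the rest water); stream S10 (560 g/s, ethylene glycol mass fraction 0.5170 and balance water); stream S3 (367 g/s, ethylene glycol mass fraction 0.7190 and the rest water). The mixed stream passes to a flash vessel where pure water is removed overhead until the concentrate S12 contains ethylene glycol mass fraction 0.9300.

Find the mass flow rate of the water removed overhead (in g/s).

711.7 g/s

ethylene glycol entering = 901×0.538 + 560×0.517 + 367×0.719 = 1038.1 g/s.
All ethylene glycol reports to S12, so S12 = 1038.1/0.930 = 1116.3 g/s.
Total feed = 1828 g/s; overhead = 1828 − 1116.3 = 711.73 g/s.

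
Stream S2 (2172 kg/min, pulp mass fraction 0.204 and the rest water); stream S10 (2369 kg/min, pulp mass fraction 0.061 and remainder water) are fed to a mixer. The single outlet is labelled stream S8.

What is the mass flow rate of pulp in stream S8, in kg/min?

pulp out = pulp in = 2172×0.204 + 2369×0.061 = 587.6 kg/min.

587.6 kg/min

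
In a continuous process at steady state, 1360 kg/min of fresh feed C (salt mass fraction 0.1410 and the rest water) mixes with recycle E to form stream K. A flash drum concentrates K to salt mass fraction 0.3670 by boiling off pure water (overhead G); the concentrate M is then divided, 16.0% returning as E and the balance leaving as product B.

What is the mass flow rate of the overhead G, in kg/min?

Overall salt balance (none leaves overhead): salt in fresh feed = salt in product, i.e. 1360×0.141 = (1−0.160)·M·0.367.
M = 191.76/(0.367×0.840) = 622.03 kg/min.
Recycle E = 0.160×622.03 = 99.525 kg/min.
Combined feed K = 1360 + 99.525 = 1459.5 kg/min.
Overhead G = K − M = 1459.5 − 622.03 = 837.49 kg/min.

837.5 kg/min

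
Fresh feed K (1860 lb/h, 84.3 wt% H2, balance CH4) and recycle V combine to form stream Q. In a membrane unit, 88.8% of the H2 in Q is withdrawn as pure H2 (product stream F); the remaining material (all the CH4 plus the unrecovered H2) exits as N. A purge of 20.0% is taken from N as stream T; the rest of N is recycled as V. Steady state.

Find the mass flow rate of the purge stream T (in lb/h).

CH4 enters only via K and leaves only via the purge: 1860×0.157 = 0.200×(CH4 in N), and the membrane unit passes all CH4, so CH4 in Q = CH4 in N = 1460.1 lb/h.
H2 in Q: m_A = 1860×0.843 + (1−0.200)·(1−0.888)·m_A, so m_A = 1568/0.9104 = 1722.3 lb/h.
N = (1−0.888)×1722.3 + 1460.1 = 1653 lb/h.
Purge T = 0.200×1653 = 330.6 lb/h.

330.6 lb/h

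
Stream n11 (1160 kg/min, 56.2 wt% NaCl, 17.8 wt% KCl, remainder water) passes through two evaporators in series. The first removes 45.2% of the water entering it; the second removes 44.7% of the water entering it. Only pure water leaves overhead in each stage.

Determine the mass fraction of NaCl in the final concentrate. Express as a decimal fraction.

water in feed = 1160×0.260 = 301.6 kg/min.
After stage 1: water left = (1−0.452)×301.6 = 165.28; stream total = 1023.7 kg/min.
After stage 2: water left = (1−0.447)×165.28 = 91.398; final concentrate = 949.8 kg/min.
NaCl fraction = 651.92/949.8 = 0.686.

0.686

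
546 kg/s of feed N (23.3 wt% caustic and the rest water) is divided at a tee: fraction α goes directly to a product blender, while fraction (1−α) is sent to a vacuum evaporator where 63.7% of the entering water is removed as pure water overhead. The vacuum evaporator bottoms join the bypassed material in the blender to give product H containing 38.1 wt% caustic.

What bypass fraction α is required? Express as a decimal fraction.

All 546×0.233 = 127.22 kg/s of caustic reaches H, so H = 127.22/0.381 = 333.91 kg/s and vapour = 212.09 kg/s.
The evaporator receives (1−α)·546 of feed at 0.767 water and removes 0.637 of that water:
0.637×0.767×(1−α)×546 = 212.09
(1−α) = 212.09/266.76 = 0.7951;  α = 0.2049.

0.205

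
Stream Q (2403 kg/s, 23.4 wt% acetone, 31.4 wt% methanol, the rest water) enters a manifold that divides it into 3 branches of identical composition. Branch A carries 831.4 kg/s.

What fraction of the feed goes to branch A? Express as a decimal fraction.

Fraction to A = 831.4/2403 = 0.3460.

0.346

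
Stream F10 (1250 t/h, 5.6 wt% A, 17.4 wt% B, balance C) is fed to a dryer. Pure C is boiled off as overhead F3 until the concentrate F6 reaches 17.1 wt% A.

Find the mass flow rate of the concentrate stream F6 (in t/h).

409.4 t/h

A is conserved: 1250×0.056 = 70 t/h all reports to the concentrate.
Concentrate = 70/(target fraction) = 409.36 t/h.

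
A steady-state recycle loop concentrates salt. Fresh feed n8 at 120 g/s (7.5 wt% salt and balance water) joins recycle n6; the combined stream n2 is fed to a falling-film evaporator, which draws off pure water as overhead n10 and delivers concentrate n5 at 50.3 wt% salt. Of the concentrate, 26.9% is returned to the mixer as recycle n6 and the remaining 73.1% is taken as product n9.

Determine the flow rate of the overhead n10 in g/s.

Overall salt balance (none leaves overhead): salt in fresh feed = salt in product, i.e. 120×0.075 = (1−0.269)·n5·0.503.
n5 = 9/(0.503×0.731) = 24.477 g/s.
Recycle n6 = 0.269×24.477 = 6.5843 g/s.
Combined feed n2 = 120 + 6.5843 = 126.58 g/s.
Overhead n10 = n2 − n5 = 126.58 − 24.477 = 102.11 g/s.

102.1 g/s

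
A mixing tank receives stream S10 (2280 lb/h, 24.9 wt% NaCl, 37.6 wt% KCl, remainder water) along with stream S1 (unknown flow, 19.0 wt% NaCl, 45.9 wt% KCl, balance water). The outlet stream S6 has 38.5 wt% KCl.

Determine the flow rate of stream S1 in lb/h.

Let S1 be the unknown flow. Total out = 2280 + S1.
KCl balance: 857.28 + 0.459·S1 = 0.385·(2280 + S1)
(0.459 − 0.385)·S1 = 0.385×2280 − 857.28 = 20.52
S1 = 20.52 / 0.074 = 277.3 lb/h

277.3 lb/h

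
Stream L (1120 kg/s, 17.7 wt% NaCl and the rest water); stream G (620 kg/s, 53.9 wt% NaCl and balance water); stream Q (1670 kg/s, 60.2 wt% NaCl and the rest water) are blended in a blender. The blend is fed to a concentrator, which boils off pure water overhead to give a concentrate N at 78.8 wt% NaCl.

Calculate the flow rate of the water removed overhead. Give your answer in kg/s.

1459 kg/s

NaCl entering = 1120×0.177 + 620×0.539 + 1670×0.602 = 1537.8 kg/s.
All NaCl reports to N, so N = 1537.8/0.788 = 1951.5 kg/s.
Total feed = 3410 kg/s; overhead = 3410 − 1951.5 = 1458.5 kg/s.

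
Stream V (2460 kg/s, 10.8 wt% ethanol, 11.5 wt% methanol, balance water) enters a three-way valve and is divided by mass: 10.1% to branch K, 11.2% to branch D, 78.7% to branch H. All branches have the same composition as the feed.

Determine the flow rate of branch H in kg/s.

1936 kg/s

Branch H flow = 0.787×2460 = 1936 kg/s.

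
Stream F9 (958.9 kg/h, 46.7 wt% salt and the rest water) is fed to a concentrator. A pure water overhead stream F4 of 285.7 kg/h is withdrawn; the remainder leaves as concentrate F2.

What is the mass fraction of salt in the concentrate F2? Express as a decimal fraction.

salt is not removed: 958.9×0.467 = 447.81 kg/h of salt enters F2.
Concentrate = 958.9 − 285.7 = 673.2 kg/h.
Mass fraction = 447.81/673.2 = 0.665.

0.665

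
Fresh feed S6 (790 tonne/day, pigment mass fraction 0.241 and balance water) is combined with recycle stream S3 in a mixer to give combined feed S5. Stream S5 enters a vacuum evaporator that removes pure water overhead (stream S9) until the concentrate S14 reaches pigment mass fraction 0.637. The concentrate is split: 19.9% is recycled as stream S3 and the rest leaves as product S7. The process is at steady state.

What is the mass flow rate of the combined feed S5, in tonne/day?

864.3 tonne/day

Overall pigment balance (none leaves overhead): pigment in fresh feed = pigment in product, i.e. 790×0.241 = (1−0.199)·S14·0.637.
S14 = 190.39/(0.637×0.801) = 373.14 tonne/day.
Recycle S3 = 0.199×373.14 = 74.255 tonne/day.
Combined feed S5 = 790 + 74.255 = 864.25 tonne/day.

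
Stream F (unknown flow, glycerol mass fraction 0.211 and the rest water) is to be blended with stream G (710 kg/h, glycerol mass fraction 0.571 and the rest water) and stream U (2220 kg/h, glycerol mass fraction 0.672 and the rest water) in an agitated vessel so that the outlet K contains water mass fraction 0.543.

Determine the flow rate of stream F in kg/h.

Let F be the unknown flow. Total out = 2930 + F.
water balance: 1032.8 + 0.789·F = 0.543·(2930 + F)
(0.789 − 0.543)·F = 0.543×2930 − 1032.8 = 558.24
F = 558.24 / 0.246 = 2269.3 kg/h

2269 kg/h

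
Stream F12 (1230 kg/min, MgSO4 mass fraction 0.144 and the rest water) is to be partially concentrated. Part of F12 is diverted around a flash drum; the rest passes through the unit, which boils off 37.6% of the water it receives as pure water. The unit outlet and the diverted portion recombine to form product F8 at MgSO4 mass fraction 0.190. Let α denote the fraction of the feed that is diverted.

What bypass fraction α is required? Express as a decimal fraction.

0.248

All 1230×0.144 = 177.12 kg/min of MgSO4 reaches F8, so F8 = 177.12/0.190 = 932.21 kg/min and vapour = 297.79 kg/min.
The evaporator receives (1−α)·1230 of feed at 0.856 water and removes 0.376 of that water:
0.376×0.856×(1−α)×1230 = 297.79
(1−α) = 297.79/395.88 = 0.7522;  α = 0.2478.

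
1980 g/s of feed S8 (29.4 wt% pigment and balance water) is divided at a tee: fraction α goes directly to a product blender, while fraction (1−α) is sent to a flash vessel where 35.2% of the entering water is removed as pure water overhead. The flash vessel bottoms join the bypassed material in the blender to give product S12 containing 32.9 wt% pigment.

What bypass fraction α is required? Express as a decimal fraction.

All 1980×0.294 = 582.12 g/s of pigment reaches S12, so S12 = 582.12/0.329 = 1769.4 g/s and vapour = 210.64 g/s.
The evaporator receives (1−α)·1980 of feed at 0.706 water and removes 0.352 of that water:
0.352×0.706×(1−α)×1980 = 210.64
(1−α) = 210.64/492.05 = 0.4281;  α = 0.5719.

0.572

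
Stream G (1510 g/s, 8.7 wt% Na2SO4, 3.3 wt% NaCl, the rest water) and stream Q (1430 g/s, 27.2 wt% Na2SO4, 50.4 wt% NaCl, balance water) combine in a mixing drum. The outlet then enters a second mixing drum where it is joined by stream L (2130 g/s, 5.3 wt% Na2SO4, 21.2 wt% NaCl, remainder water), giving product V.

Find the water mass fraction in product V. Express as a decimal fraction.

Overall, product flow = 5070 g/s.
water in = 1510×0.880 + 1430×0.224 + 2130×0.735 = 3214.7 g/s.
water fraction in V = 0.6341.

0.6341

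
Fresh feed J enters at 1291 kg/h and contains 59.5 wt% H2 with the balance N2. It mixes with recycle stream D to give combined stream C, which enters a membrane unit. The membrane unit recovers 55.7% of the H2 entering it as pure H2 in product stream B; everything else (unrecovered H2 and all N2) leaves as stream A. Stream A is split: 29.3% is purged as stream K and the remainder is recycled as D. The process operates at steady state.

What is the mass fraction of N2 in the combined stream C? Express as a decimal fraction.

N2 enters only via J and leaves only via the purge: 1291×0.405 = 0.293×(N2 in A), and the membrane unit passes all N2, so N2 in C = N2 in A = 1784.5 kg/h.
H2 in C: m_A = 1291×0.595 + (1−0.293)·(1−0.557)·m_A, so m_A = 768.14/0.6868 = 1118.4 kg/h.
C = 1118.4 + 1784.5 = 2902.9 kg/h.
N2 fraction in C = 1784.5/2902.9 = 0.6147.

0.6147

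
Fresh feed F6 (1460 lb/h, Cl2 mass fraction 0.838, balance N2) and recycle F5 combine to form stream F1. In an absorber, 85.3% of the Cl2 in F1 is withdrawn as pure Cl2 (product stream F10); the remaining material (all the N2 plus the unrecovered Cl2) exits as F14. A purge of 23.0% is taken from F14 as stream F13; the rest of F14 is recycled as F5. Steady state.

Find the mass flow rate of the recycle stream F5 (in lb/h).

N2 enters only via F6 and leaves only via the purge: 1460×0.162 = 0.230×(N2 in F14), and the absorber passes all N2, so N2 in F1 = N2 in F14 = 1028.3 lb/h.
Cl2 in F1: m_A = 1460×0.838 + (1−0.230)·(1−0.853)·m_A, so m_A = 1223.5/0.8868 = 1379.6 lb/h.
F14 = (1−0.853)×1379.6 + 1028.3 = 1231.2 lb/h.
Recycle F5 = (1−0.230)×1231.2 = 947.99 lb/h.

948 lb/h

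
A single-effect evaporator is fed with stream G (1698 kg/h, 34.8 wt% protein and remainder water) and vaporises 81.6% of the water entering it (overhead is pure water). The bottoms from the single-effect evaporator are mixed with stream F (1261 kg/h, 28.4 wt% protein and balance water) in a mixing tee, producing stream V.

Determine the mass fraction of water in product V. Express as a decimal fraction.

Vapour removed = 0.816×0.652×1698 = 903.39 kg/h; concentrate = 794.61 kg/h.
water reaching the mixer = 203.71 (from concentrate) + 1261×0.716 = 1106.6 kg/h.
Product flow = 794.61 + 1261 = 2055.6 kg/h; water fraction = 0.538.

0.538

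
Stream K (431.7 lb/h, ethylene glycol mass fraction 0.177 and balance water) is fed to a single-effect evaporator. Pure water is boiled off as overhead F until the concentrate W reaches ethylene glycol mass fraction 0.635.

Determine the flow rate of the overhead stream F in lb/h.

311.4 lb/h

ethylene glycol is conserved: 431.7×0.177 = 76.411 lb/h all reports to the concentrate.
Concentrate = 76.411/(target fraction) = 120.33 lb/h.
Overhead = 431.7 − 120.33 = 311.37 lb/h.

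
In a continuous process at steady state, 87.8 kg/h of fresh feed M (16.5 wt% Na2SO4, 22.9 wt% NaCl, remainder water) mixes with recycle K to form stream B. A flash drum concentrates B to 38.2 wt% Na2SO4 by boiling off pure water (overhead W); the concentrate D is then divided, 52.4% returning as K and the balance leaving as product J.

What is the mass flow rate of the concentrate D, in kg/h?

79.67 kg/h

Overall Na2SO4 balance (none leaves overhead): Na2SO4 in fresh feed = Na2SO4 in product, i.e. 87.8×0.165 = (1−0.524)·D·0.382.
D = 14.487/(0.382×0.476) = 79.672 kg/h.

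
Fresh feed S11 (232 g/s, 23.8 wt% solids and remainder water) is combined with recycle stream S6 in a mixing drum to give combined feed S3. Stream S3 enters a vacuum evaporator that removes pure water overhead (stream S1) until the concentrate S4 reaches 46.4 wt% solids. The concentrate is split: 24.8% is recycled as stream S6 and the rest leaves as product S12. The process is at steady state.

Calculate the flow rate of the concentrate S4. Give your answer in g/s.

158.2 g/s

Overall solids balance (none leaves overhead): solids in fresh feed = solids in product, i.e. 232×0.238 = (1−0.248)·S4·0.464.
S4 = 55.216/(0.464×0.752) = 158.24 g/s.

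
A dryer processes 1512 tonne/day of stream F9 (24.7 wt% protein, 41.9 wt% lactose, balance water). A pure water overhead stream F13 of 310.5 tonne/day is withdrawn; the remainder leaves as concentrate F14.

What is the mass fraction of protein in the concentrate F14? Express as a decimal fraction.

protein is not removed: 1512×0.247 = 373.46 tonne/day of protein enters F14.
Concentrate = 1512 − 310.5 = 1201.5 tonne/day.
Mass fraction = 373.46/1201.5 = 0.311.

0.311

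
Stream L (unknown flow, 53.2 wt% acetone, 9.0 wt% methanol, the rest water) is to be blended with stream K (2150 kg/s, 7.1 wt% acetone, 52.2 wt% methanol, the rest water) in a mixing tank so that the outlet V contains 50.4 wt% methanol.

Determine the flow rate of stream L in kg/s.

93.48 kg/s

Let L be the unknown flow. Total out = 2150 + L.
methanol balance: 1122.3 + 0.090·L = 0.504·(2150 + L)
(0.090 − 0.504)·L = 0.504×2150 − 1122.3 = -38.7
L = -38.7 / -0.414 = 93.478 kg/s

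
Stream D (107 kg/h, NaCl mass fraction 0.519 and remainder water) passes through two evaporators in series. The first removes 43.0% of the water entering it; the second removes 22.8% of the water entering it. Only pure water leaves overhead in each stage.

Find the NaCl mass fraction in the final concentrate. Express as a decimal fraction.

water in feed = 107×0.481 = 51.467 kg/h.
After stage 1: water left = (1−0.430)×51.467 = 29.336; stream total = 84.869 kg/h.
After stage 2: water left = (1−0.228)×29.336 = 22.648; final concentrate = 78.181 kg/h.
NaCl fraction = 55.533/78.181 = 0.710.

0.710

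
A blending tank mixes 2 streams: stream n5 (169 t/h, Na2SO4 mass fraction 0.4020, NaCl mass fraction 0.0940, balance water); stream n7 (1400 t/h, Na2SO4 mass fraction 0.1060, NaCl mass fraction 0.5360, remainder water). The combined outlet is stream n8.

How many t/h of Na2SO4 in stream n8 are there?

Na2SO4 out = Na2SO4 in = 169×0.402 + 1400×0.106 = 216.34 t/h.

216.3 t/h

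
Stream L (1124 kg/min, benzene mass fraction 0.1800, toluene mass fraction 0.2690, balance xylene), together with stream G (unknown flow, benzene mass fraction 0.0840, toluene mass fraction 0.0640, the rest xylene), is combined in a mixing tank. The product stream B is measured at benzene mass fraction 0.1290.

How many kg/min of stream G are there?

Let G be the unknown flow. Total out = 1124 + G.
benzene balance: 202.32 + 0.084·G = 0.129·(1124 + G)
(0.084 − 0.129)·G = 0.129×1124 − 202.32 = -57.324
G = -57.324 / -0.045 = 1273.9 kg/min

1274 kg/min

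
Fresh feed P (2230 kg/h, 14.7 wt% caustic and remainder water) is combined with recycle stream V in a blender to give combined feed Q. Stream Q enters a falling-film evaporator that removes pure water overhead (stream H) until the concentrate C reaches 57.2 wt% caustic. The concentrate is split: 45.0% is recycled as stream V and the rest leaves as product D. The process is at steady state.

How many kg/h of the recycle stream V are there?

Overall caustic balance (none leaves overhead): caustic in fresh feed = caustic in product, i.e. 2230×0.147 = (1−0.450)·C·0.572.
C = 327.81/(0.572×0.550) = 1042 kg/h.
Recycle V = 0.450×1042 = 468.9 kg/h.

468.9 kg/h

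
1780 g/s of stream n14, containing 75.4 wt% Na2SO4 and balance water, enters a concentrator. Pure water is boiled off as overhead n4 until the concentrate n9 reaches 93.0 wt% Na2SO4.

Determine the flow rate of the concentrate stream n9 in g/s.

Na2SO4 is conserved: 1780×0.754 = 1342.1 g/s all reports to the concentrate.
Concentrate = 1342.1/(target fraction) = 1443.1 g/s.

1443 g/s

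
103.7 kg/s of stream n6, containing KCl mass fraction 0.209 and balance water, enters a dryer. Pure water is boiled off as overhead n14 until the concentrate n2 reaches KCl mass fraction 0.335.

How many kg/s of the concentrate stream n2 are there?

64.7 kg/s

KCl is conserved: 103.7×0.209 = 21.673 kg/s all reports to the concentrate.
Concentrate = 21.673/(target fraction) = 64.696 kg/s.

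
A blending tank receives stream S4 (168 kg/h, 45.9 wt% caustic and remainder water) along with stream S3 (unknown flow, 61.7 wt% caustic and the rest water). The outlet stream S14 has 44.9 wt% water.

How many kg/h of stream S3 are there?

Let S3 be the unknown flow. Total out = 168 + S3.
water balance: 90.888 + 0.383·S3 = 0.449·(168 + S3)
(0.383 − 0.449)·S3 = 0.449×168 − 90.888 = -15.456
S3 = -15.456 / -0.066 = 234.18 kg/h

234.2 kg/h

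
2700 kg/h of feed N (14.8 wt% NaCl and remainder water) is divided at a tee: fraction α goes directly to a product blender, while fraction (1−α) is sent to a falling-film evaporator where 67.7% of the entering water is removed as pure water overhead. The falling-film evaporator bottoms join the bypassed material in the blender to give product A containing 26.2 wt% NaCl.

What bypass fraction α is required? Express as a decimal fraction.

0.246

All 2700×0.148 = 399.6 kg/h of NaCl reaches A, so A = 399.6/0.262 = 1525.2 kg/h and vapour = 1174.8 kg/h.
The evaporator receives (1−α)·2700 of feed at 0.852 water and removes 0.677 of that water:
0.677×0.852×(1−α)×2700 = 1174.8
(1−α) = 1174.8/1557.4 = 0.7544;  α = 0.2456.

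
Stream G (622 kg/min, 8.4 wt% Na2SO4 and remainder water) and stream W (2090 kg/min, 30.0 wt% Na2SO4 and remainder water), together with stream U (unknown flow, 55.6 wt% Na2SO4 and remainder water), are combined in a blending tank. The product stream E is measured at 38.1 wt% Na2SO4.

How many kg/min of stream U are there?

Let U be the unknown flow. Total out = 2712 + U.
Na2SO4 balance: 679.25 + 0.556·U = 0.381·(2712 + U)
(0.556 − 0.381)·U = 0.381×2712 − 679.25 = 354.02
U = 354.02 / 0.175 = 2023 kg/min

2023 kg/min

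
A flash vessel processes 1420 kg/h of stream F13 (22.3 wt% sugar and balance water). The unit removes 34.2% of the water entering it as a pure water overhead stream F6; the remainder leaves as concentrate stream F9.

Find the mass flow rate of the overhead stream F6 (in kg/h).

377.3 kg/h

water entering = 1420×0.777 = 1103.3 kg/h; overhead removed = 0.342×1103.3 = 377.34 kg/h.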